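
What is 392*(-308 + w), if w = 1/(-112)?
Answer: -241479/2 ≈ -1.2074e+5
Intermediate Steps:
w = -1/112 ≈ -0.0089286
392*(-308 + w) = 392*(-308 - 1/112) = 392*(-34497/112) = -241479/2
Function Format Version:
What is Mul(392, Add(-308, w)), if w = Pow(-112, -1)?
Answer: Rational(-241479, 2) ≈ -1.2074e+5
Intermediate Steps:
w = Rational(-1, 112) ≈ -0.0089286
Mul(392, Add(-308, w)) = Mul(392, Add(-308, Rational(-1, 112))) = Mul(392, Rational(-34497, 112)) = Rational(-241479, 2)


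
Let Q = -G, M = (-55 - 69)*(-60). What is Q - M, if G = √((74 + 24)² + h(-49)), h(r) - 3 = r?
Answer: -7440 - 9*√118 ≈ -7537.8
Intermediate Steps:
h(r) = 3 + r
G = 9*√118 (G = √((74 + 24)² + (3 - 49)) = √(98² - 46) = √(9604 - 46) = √9558 = 9*√118 ≈ 97.765)
M = 7440 (M = -124*(-60) = 7440)
Q = -9*√118 ≈ -97.765
Q - M = -9*√118 - 1*7440 = -9*√118 - 7440 = -7440 - 9*√118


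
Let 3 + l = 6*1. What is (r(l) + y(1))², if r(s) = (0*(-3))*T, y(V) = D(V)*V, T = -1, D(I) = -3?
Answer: 9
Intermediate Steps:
y(V) = -3*V
l = 3 (l = -3 + 6*1 = -3 + 6 = 3)
r(s) = 0 (r(s) = (0*(-3))*(-1) = 0*(-1) = 0)
(r(l) + y(1))² = (0 - 3*1)² = (0 - 3)² = (-3)² = 9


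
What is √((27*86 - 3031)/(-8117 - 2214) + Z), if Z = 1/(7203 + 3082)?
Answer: 2*√1603122377865/9659485 ≈ 0.26216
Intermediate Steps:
Z = 1/10285 ≈ 9.7229e-5
√((27*86 - 3031)/(-8117 - 2214) + Z) = √((27*86 - 3031)/(-8117 - 2214) + 1/10285) = √((2322 - 3031)/(-10331) + 1/10285) = √(-709*(-1/10331) + 1/10285) = √(709/10331 + 1/10285) = √(7302396/106254335) = 2*√1603122377865/9659485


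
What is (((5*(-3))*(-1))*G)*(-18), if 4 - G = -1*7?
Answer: -2970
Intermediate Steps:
G = 11 (G = 4 - (-1)*7 = 4 - 1*(-7) = 4 + 7 = 11)
(((5*(-3))*(-1))*G)*(-18) = (((5*(-3))*(-1))*11)*(-18) = (-15*(-1)*11)*(-18) = (15*11)*(-18) = 165*(-18) = -2970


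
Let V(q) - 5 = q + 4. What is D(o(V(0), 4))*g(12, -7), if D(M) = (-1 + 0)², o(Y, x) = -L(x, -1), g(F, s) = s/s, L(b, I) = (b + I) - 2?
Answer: 1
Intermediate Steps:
L(b, I) = -2 + I + b (L(b, I) = (I + b) - 2 = -2 + I + b)
g(F, s) = 1
V(q) = 9 + q (V(q) = 5 + (q + 4) = 5 + (4 + q) = 9 + q)
o(Y, x) = 3 - x (o(Y, x) = -(-2 - 1 + x) = -(-3 + x) = 3 - x)
D(M) = 1 (D(M) = (-1)² = 1)
D(o(V(0), 4))*g(12, -7) = 1*1 = 1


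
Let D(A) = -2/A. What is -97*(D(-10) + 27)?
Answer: -13192/5 ≈ -2638.4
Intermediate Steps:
-97*(D(-10) + 27) = -97*(-2/(-10) + 27) = -97*(-2*(-⅒) + 27) = -97*(⅕ + 27) = -97*136/5 = -13192/5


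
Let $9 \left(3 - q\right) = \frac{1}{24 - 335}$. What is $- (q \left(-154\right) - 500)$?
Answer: $\frac{2692792}{2799} \approx 962.05$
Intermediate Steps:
$q = \frac{8398}{2799}$ ($q = 3 - \frac{1}{9 \left(24 - 335\right)} = 3 - \frac{1}{9 \left(-311\right)} = 3 - - \frac{1}{2799} = 3 + \frac{1}{2799} = \frac{8398}{2799} \approx 3.0004$)
$- (q \left(-154\right) - 500) = - (\frac{8398}{2799} \left(-154\right) - 500) = - (- \frac{1293292}{2799} - 500) = \left(-1\right) \left(- \frac{2692792}{2799}\right) = \frac{2692792}{2799}$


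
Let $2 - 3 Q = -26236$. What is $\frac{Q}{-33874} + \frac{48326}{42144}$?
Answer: $\frac{317100875}{356896464} \approx 0.8885$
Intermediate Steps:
$Q = 8746$ ($Q = \frac{2}{3} - - \frac{26236}{3} = \frac{2}{3} + \frac{26236}{3} = 8746$)
$\frac{Q}{-33874} + \frac{48326}{42144} = \frac{8746}{-33874} + \frac{48326}{42144} = 8746 \left(- \frac{1}{33874}\right) + 48326 \cdot \frac{1}{42144} = - \frac{4373}{16937} + \frac{24163}{21072} = \frac{317100875}{356896464}$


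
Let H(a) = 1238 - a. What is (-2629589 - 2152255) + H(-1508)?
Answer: -4779098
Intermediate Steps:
(-2629589 - 2152255) + H(-1508) = (-2629589 - 2152255) + (1238 - 1*(-1508)) = -4781844 + (1238 + 1508) = -4781844 + 2746 = -4779098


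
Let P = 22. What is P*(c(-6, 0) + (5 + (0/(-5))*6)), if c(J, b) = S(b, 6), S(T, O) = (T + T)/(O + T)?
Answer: 110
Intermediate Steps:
S(T, O) = 2*T/(O + T) (S(T, O) = (2*T)/(O + T) = 2*T/(O + T))
c(J, b) = 2*b/(6 + b)
P*(c(-6, 0) + (5 + (0/(-5))*6)) = 22*(2*0/(6 + 0) + (5 + (0/(-5))*6)) = 22*(2*0/6 + (5 + (0*(-⅕))*6)) = 22*(2*0*(⅙) + (5 + 0*6)) = 22*(0 + (5 + 0)) = 22*(0 + 5) = 22*5 = 110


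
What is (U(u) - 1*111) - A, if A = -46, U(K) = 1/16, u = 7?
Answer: -1039/16 ≈ -64.938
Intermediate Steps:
U(K) = 1/16
(U(u) - 1*111) - A = (1/16 - 1*111) - 1*(-46) = (1/16 - 111) + 46 = -1775/16 + 46 = -1039/16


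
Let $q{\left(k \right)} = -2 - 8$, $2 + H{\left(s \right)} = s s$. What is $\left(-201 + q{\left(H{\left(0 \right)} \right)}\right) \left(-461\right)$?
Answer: $97271$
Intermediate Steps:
$H{\left(s \right)} = -2 + s^{2}$ ($H{\left(s \right)} = -2 + s s = -2 + s^{2}$)
$q{\left(k \right)} = -10$
$\left(-201 + q{\left(H{\left(0 \right)} \right)}\right) \left(-461\right) = \left(-201 - 10\right) \left(-461\right) = \left(-211\right) \left(-461\right) = 97271$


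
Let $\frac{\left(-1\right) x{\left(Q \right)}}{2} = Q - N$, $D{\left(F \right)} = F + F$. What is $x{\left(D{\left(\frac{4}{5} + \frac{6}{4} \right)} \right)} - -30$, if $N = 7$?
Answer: $\frac{174}{5} \approx 34.8$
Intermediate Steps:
$D{\left(F \right)} = 2 F$
$x{\left(Q \right)} = 14 - 2 Q$ ($x{\left(Q \right)} = - 2 \left(Q - 7\right) = - 2 \left(-7 + Q\right) = 14 - 2 Q$)
$x{\left(D{\left(\frac{4}{5} + \frac{6}{4} \right)} \right)} - -30 = \left(14 - 2 \cdot 2 \left(\frac{4}{5} + \frac{6}{4}\right)\right) - -30 = \left(14 - 2 \cdot 2 \left(4 \cdot \frac{1}{5} + 6 \cdot \frac{1}{4}\right)\right) + 30 = \left(14 - 2 \cdot 2 \left(\frac{4}{5} + \frac{3}{2}\right)\right) + 30 = \left(14 - 2 \cdot 2 \cdot \frac{23}{10}\right) + 30 = \left(14 - \frac{46}{5}\right) + 30 = \frac{24}{5} + 30 = \frac{174}{5}$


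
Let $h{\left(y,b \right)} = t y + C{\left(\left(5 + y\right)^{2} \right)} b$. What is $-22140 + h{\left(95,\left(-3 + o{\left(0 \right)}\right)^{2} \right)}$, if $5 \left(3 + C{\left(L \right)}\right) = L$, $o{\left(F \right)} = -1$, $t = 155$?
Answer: $24537$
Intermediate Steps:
$C{\left(L \right)} = -3 + \frac{L}{5}$
$h{\left(y,b \right)} = 155 y + b \left(-3 + \frac{\left(5 + y\right)^{2}}{5}\right)$ ($h{\left(y,b \right)} = 155 y + \left(-3 + \frac{\left(5 + y\right)^{2}}{5}\right) b = 155 y + b \left(-3 + \frac{\left(5 + y\right)^{2}}{5}\right)$)
$-22140 + h{\left(95,\left(-3 + o{\left(0 \right)}\right)^{2} \right)} = -22140 + \left(155 \cdot 95 + \frac{\left(-3 - 1\right)^{2} \left(-15 + \left(5 + 95\right)^{2}\right)}{5}\right) = -22140 + \left(14725 + \frac{\left(-4\right)^{2} \left(-15 + 100^{2}\right)}{5}\right) = -22140 + \left(14725 + \frac{1}{5} \cdot 16 \left(-15 + 10000\right)\right) = -22140 + \left(14725 + \frac{1}{5} \cdot 16 \cdot 9985\right) = -22140 + \left(14725 + 31952\right) = -22140 + 46677 = 24537$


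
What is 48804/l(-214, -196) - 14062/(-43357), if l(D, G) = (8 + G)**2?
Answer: 653250589/383102452 ≈ 1.7052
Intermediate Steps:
48804/l(-214, -196) - 14062/(-43357) = 48804/((8 - 196)**2) - 14062/(-43357) = 48804/((-188)**2) - 14062*(-1/43357) = 48804/35344 + 14062/43357 = 48804*(1/35344) + 14062/43357 = 12201/8836 + 14062/43357 = 653250589/383102452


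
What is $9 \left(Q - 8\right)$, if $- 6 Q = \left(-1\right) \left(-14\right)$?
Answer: $-93$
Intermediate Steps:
$Q = - \frac{7}{3}$ ($Q = - \frac{\left(-1\right) \left(-14\right)}{6} = \left(- \frac{1}{6}\right) 14 = - \frac{7}{3} \approx -2.3333$)
$9 \left(Q - 8\right) = 9 \left(- \frac{7}{3} - 8\right) = 9 \left(- \frac{31}{3}\right) = -93$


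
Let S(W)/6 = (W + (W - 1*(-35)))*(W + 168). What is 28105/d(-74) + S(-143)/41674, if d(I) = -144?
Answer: -588334685/3000528 ≈ -196.08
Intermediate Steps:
S(W) = 6*(35 + 2*W)*(168 + W) (S(W) = 6*((W + (W - 1*(-35)))*(W + 168)) = 6*((W + (W + 35))*(168 + W)) = 6*((W + (35 + W))*(168 + W)) = 6*((35 + 2*W)*(168 + W)) = 6*(35 + 2*W)*(168 + W))
28105/d(-74) + S(-143)/41674 = 28105/(-144) + (35280 + 12*(-143)**2 + 2226*(-143))/41674 = 28105*(-1/144) + (35280 + 12*20449 - 318318)*(1/41674) = -28105/144 + (35280 + 245388 - 318318)*(1/41674) = -28105/144 - 37650*1/41674 = -28105/144 - 18825/20837 = -588334685/3000528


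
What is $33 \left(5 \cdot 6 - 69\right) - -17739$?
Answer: $16452$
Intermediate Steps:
$33 \left(5 \cdot 6 - 69\right) - -17739 = 33 \left(30 - 69\right) + 17739 = 33 \left(-39\right) + 17739 = -1287 + 17739 = 16452$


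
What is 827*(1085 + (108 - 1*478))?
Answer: 591305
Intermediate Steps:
827*(1085 + (108 - 1*478)) = 827*(1085 + (108 - 478)) = 827*(1085 - 370) = 827*715 = 591305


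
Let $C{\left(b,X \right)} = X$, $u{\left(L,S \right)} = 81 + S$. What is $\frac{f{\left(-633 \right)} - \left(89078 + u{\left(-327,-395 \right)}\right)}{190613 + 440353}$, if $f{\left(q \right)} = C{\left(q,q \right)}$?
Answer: $- \frac{4257}{30046} \approx -0.14168$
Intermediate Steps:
$f{\left(q \right)} = q$
$\frac{f{\left(-633 \right)} - \left(89078 + u{\left(-327,-395 \right)}\right)}{190613 + 440353} = \frac{-633 - 88764}{190613 + 440353} = \frac{-633 - 88764}{630966} = \left(-633 + \left(-89078 + 314\right)\right) \frac{1}{630966} = \left(-633 - 88764\right) \frac{1}{630966} = \left(-89397\right) \frac{1}{630966} = - \frac{4257}{30046}$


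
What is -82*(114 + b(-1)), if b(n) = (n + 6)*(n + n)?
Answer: -8528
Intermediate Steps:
b(n) = 2*n*(6 + n) (b(n) = (6 + n)*(2*n) = 2*n*(6 + n))
-82*(114 + b(-1)) = -82*(114 + 2*(-1)*(6 - 1)) = -82*(114 + 2*(-1)*5) = -82*(114 - 10) = -82*104 = -8528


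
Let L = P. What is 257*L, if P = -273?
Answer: -70161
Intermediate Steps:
L = -273
257*L = 257*(-273) = -70161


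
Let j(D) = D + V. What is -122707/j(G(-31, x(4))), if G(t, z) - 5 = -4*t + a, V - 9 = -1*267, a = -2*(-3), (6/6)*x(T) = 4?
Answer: 122707/123 ≈ 997.62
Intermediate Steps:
x(T) = 4
a = 6
V = -258 (V = 9 - 1*267 = 9 - 267 = -258)
G(t, z) = 11 - 4*t (G(t, z) = 5 + (-4*t + 6) = 5 + (6 - 4*t) = 11 - 4*t)
j(D) = -258 + D (j(D) = D - 258 = -258 + D)
-122707/j(G(-31, x(4))) = -122707/(-258 + (11 - 4*(-31))) = -122707/(-258 + (11 + 124)) = -122707/(-258 + 135) = -122707/(-123) = -122707*(-1/123) = 122707/123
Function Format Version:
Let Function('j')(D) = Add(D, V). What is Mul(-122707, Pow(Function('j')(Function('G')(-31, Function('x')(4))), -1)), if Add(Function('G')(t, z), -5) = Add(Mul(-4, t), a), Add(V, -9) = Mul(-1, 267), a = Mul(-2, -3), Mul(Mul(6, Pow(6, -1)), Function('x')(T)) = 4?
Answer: Rational(122707, 123) ≈ 997.62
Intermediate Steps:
Function('x')(T) = 4
a = 6
V = -258 (V = Add(9, Mul(-1, 267)) = Add(9, -267) = -258)
Function('G')(t, z) = Add(11, Mul(-4, t)) (Function('G')(t, z) = Add(5, Add(Mul(-4, t), 6)) = Add(5, Add(6, Mul(-4, t))) = Add(11, Mul(-4, t)))
Function('j')(D) = Add(-258, D) (Function('j')(D) = Add(D, -258) = Add(-258, D))
Mul(-122707, Pow(Function('j')(Function('G')(-31, Function('x')(4))), -1)) = Mul(-122707, Pow(Add(-258, Add(11, Mul(-4, -31))), -1)) = Mul(-122707, Pow(Add(-258, Add(11, 124)), -1)) = Mul(-122707, Pow(Add(-258, 135), -1)) = Mul(-122707, Pow(-123, -1)) = Mul(-122707, Rational(-1, 123)) = Rational(122707, 123)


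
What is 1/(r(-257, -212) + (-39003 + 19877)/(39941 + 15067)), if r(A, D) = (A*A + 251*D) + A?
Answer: 27504/345990757 ≈ 7.9494e-5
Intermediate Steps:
r(A, D) = A + A² + 251*D (r(A, D) = (A² + 251*D) + A = A + A² + 251*D)
1/(r(-257, -212) + (-39003 + 19877)/(39941 + 15067)) = 1/((-257 + (-257)² + 251*(-212)) + (-39003 + 19877)/(39941 + 15067)) = 1/((-257 + 66049 - 53212) - 19126/55008) = 1/(12580 - 19126*1/55008) = 1/(12580 - 9563/27504) = 1/(345990757/27504) = 27504/345990757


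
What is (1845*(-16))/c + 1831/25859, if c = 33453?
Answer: -78011693/96117903 ≈ -0.81162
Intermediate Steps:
(1845*(-16))/c + 1831/25859 = (1845*(-16))/33453 + 1831/25859 = -29520*1/33453 + 1831*(1/25859) = -3280/3717 + 1831/25859 = -78011693/96117903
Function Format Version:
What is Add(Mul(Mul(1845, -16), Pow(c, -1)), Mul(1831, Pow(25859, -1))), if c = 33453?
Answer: Rational(-78011693, 96117903) ≈ -0.81162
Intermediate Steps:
Add(Mul(Mul(1845, -16), Pow(c, -1)), Mul(1831, Pow(25859, -1))) = Add(Mul(Mul(1845, -16), Pow(33453, -1)), Mul(1831, Pow(25859, -1))) = Add(Mul(-29520, Rational(1, 33453)), Mul(1831, Rational(1, 25859))) = Add(Rational(-3280, 3717), Rational(1831, 25859)) = Rational(-78011693, 96117903)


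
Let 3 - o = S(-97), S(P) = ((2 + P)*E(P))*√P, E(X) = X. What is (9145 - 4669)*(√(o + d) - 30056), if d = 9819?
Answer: -134530656 + 4476*√(9822 - 9215*I*√97) ≈ -1.3352e+8 - 9.0336e+5*I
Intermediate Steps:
S(P) = P^(3/2)*(2 + P) (S(P) = ((2 + P)*P)*√P = (P*(2 + P))*√P = P^(3/2)*(2 + P))
o = 3 - 9215*I*√97 (o = 3 - (-97)^(3/2)*(2 - 97) = 3 - (-97*I*√97)*(-95) = 3 - 9215*I*√97 ≈ 3.0 - 90757.0*I)
(9145 - 4669)*(√(o + d) - 30056) = (9145 - 4669)*(√((3 - 9215*I*√97) + 9819) - 30056) = 4476*(√(9822 - 9215*I*√97) - 30056) = 4476*(-30056 + √(9822 - 9215*I*√97)) = -134530656 + 4476*√(9822 - 9215*I*√97)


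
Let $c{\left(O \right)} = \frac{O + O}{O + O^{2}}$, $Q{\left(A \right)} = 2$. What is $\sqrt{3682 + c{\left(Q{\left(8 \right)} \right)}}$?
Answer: $\frac{2 \sqrt{8286}}{3} \approx 60.685$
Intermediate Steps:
$c{\left(O \right)} = \frac{2 O}{O + O^{2}}$
$\sqrt{3682 + c{\left(Q{\left(8 \right)} \right)}} = \sqrt{3682 + \frac{2}{1 + 2}} = \sqrt{3682 + \frac{2}{3}} = \sqrt{\frac{11048}{3}} = \frac{2 \sqrt{8286}}{3}$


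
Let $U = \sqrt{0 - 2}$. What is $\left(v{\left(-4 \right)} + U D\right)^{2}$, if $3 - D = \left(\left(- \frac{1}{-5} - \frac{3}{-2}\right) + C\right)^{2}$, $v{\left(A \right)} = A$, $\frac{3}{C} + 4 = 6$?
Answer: $- \frac{55522}{625} + \frac{1448 i \sqrt{2}}{25} \approx -88.835 + 81.911 i$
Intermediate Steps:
$C = \frac{3}{2}$ ($C = \frac{3}{-4 + 6} = \frac{3}{2} \approx 1.5$)
$U = i \sqrt{2}$ ($U = \sqrt{-2} = i \sqrt{2} \approx 1.4142 i$)
$D = - \frac{181}{25}$ ($D = 3 - \left(\left(- \frac{1}{-5} - \frac{3}{-2}\right) + \frac{3}{2}\right)^{2} = 3 - \left(\left(\left(-1\right) \left(- \frac{1}{5}\right) - - \frac{3}{2}\right) + \frac{3}{2}\right)^{2} = 3 - \left(\left(\frac{1}{5} + \frac{3}{2}\right) + \frac{3}{2}\right)^{2} = 3 - \left(\frac{17}{10} + \frac{3}{2}\right)^{2} = 3 - \left(\frac{16}{5}\right)^{2} = 3 - \frac{256}{25} = - \frac{181}{25} \approx -7.24$)
$\left(v{\left(-4 \right)} + U D\right)^{2} = \left(-4 + i \sqrt{2} \left(- \frac{181}{25}\right)\right)^{2} = \left(-4 - \frac{181 i \sqrt{2}}{25}\right)^{2}$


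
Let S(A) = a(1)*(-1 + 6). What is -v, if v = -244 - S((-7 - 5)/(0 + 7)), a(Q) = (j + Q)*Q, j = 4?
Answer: 269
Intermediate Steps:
a(Q) = Q*(4 + Q) (a(Q) = (4 + Q)*Q = Q*(4 + Q))
S(A) = 25 (S(A) = (1*(4 + 1))*(-1 + 6) = (1*5)*5 = 5*5 = 25)
v = -269 (v = -244 - 1*25 = -244 - 25 = -269)
-v = -1*(-269) = 269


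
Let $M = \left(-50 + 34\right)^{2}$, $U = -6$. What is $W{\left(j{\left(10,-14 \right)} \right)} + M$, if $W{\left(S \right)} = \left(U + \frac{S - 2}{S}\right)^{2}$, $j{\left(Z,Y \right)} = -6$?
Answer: $\frac{2500}{9} \approx 277.78$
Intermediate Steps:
$M = 256$ ($M = \left(-16\right)^{2} = 256$)
$W{\left(S \right)} = \left(-6 + \frac{-2 + S}{S}\right)^{2}$ ($W{\left(S \right)} = \left(-6 + \frac{S - 2}{S}\right)^{2} = \left(-6 + \frac{-2 + S}{S}\right)^{2}$)
$W{\left(j{\left(10,-14 \right)} \right)} + M = \frac{\left(2 + 5 \left(-6\right)\right)^{2}}{36} + 256 = \frac{\left(2 - 30\right)^{2}}{36} + 256 = \frac{\left(-28\right)^{2}}{36} + 256 = \frac{1}{36} \cdot 784 + 256 = \frac{196}{9} + 256 = \frac{2500}{9}$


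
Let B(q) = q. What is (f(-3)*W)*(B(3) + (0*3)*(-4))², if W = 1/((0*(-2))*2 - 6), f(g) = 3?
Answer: -9/2 ≈ -4.5000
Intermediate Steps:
W = -⅙ (W = 1/(0*2 - 6) = 1/(0 - 6) = 1/(-6) = -⅙ ≈ -0.16667)
(f(-3)*W)*(B(3) + (0*3)*(-4))² = (3*(-⅙))*(3 + (0*3)*(-4))² = -(3 + 0*(-4))²/2 = -(3 + 0)²/2 = -½*3² = -½*9 = -9/2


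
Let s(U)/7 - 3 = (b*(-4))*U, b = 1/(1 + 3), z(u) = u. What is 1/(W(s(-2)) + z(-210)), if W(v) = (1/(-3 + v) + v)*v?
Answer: 32/32515 ≈ 0.00098416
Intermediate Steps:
b = ¼ (b = 1/4 = ¼ ≈ 0.25000)
s(U) = 21 - 7*U (s(U) = 21 + 7*(((¼)*(-4))*U) = 21 + 7*(-U) = 21 - 7*U)
W(v) = v*(v + 1/(-3 + v)) (W(v) = (v + 1/(-3 + v))*v = v*(v + 1/(-3 + v)))
1/(W(s(-2)) + z(-210)) = 1/((21 - 7*(-2))*(1 + (21 - 7*(-2))² - 3*(21 - 7*(-2)))/(-3 + (21 - 7*(-2))) - 210) = 1/((21 + 14)*(1 + (21 + 14)² - 3*(21 + 14))/(-3 + (21 + 14)) - 210) = 1/(35*(1 + 35² - 3*35)/(-3 + 35) - 210) = 1/(35*(1 + 1225 - 105)/32 - 210) = 1/(35*(1/32)*1121 - 210) = 1/(39235/32 - 210) = 1/(32515/32) = 32/32515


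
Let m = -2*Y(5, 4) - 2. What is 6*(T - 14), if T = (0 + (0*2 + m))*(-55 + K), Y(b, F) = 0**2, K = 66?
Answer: -216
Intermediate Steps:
Y(b, F) = 0
m = -2 (m = -2*0 - 2 = 0 - 2 = -2)
T = -22 (T = (0 + (0*2 - 2))*(-55 + 66) = (0 + (0 - 2))*11 = (0 - 2)*11 = -2*11 = -22)
6*(T - 14) = 6*(-22 - 14) = 6*(-36) = -216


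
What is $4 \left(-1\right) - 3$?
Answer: $-7$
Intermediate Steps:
$4 \left(-1\right) - 3 = -4 - 3 = -7$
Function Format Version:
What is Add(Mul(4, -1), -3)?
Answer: -7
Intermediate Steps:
Add(Mul(4, -1), -3) = Add(-4, -3) = -7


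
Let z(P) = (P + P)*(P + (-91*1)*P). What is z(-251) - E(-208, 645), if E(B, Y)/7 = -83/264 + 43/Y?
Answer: -4989678437/440 ≈ -1.1340e+7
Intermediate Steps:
z(P) = -180*P² (z(P) = (2*P)*(P - 91*P) = (2*P)*(-90*P) = -180*P²)
E(B, Y) = -581/264 + 301/Y (E(B, Y) = 7*(-83/264 + 43/Y) = -581/264 + 301/Y)
z(-251) - E(-208, 645) = -180*(-251)² - (-581/264 + 301/645) = -180*63001 - (-581/264 + 301*(1/645)) = -11340180 - (-581/264 + 7/15) = -11340180 - 1*(-763/440) = -11340180 + 763/440 = -4989678437/440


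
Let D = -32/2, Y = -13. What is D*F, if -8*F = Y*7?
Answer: -182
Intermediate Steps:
D = -16 (D = -32*½ = -16)
F = 91/8 (F = -(-13)*7/8 = -⅛*(-91) = 91/8 ≈ 11.375)
D*F = -16*91/8 = -182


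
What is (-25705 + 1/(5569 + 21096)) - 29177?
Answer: -1463428529/26665 ≈ -54882.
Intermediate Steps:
(-25705 + 1/(5569 + 21096)) - 29177 = (-25705 + 1/26665) - 29177 = -685423824/26665 - 29177 = -1463428529/26665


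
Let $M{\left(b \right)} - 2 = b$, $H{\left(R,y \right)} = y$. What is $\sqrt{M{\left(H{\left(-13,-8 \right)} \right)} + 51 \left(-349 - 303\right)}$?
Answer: $i \sqrt{33258} \approx 182.37 i$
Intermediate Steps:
$M{\left(b \right)} = 2 + b$
$\sqrt{M{\left(H{\left(-13,-8 \right)} \right)} + 51 \left(-349 - 303\right)} = \sqrt{\left(2 - 8\right) + 51 \left(-349 - 303\right)} = \sqrt{-6 + 51 \left(-652\right)} = \sqrt{-6 - 33252} = \sqrt{-33258} = i \sqrt{33258}$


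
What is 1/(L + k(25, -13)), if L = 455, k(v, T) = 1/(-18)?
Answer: 18/8189 ≈ 0.0021981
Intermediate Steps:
k(v, T) = -1/18
1/(L + k(25, -13)) = 1/(455 - 1/18) = 1/(8189/18) = 18/8189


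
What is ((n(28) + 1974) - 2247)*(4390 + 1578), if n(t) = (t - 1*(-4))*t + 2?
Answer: 3730000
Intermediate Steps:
n(t) = 2 + t*(4 + t) (n(t) = (t + 4)*t + 2 = (4 + t)*t + 2 = t*(4 + t) + 2 = 2 + t*(4 + t))
((n(28) + 1974) - 2247)*(4390 + 1578) = (((2 + 28**2 + 4*28) + 1974) - 2247)*(4390 + 1578) = (((2 + 784 + 112) + 1974) - 2247)*5968 = ((898 + 1974) - 2247)*5968 = (2872 - 2247)*5968 = 625*5968 = 3730000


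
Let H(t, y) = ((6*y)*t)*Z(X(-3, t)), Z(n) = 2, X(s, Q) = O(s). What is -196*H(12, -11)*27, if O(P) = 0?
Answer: 8382528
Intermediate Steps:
X(s, Q) = 0
H(t, y) = 12*t*y (H(t, y) = ((6*y)*t)*2 = (6*t*y)*2 = 12*t*y)
-196*H(12, -11)*27 = -2352*12*(-11)*27 = -196*(-1584)*27 = 310464*27 = 8382528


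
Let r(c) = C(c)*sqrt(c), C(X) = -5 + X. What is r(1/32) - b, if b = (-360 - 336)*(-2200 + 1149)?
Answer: -731496 - 159*sqrt(2)/256 ≈ -7.3150e+5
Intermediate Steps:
b = 731496 (b = -696*(-1051) = 731496)
r(c) = sqrt(c)*(-5 + c) (r(c) = (-5 + c)*sqrt(c) = sqrt(c)*(-5 + c))
r(1/32) - b = sqrt(1/32)*(-5 + 1/32) - 1*731496 = sqrt(1/32)*(-5 + 1/32) - 731496 = (sqrt(2)/8)*(-159/32) - 731496 = -159*sqrt(2)/256 - 731496 = -731496 - 159*sqrt(2)/256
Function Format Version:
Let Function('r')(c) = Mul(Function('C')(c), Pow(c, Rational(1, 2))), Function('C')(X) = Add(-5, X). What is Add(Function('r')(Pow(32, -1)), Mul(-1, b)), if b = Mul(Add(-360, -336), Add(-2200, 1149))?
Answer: Add(-731496, Mul(Rational(-159, 256), Pow(2, Rational(1, 2)))) ≈ -7.3150e+5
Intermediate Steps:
b = 731496 (b = Mul(-696, -1051) = 731496)
Function('r')(c) = Mul(Pow(c, Rational(1, 2)), Add(-5, c)) (Function('r')(c) = Mul(Add(-5, c), Pow(c, Rational(1, 2))) = Mul(Pow(c, Rational(1, 2)), Add(-5, c)))
Add(Function('r')(Pow(32, -1)), Mul(-1, b)) = Add(Mul(Pow(Pow(32, -1), Rational(1, 2)), Add(-5, Pow(32, -1))), Mul(-1, 731496)) = Add(Mul(Pow(Rational(1, 32), Rational(1, 2)), Add(-5, Rational(1, 32))), -731496) = Add(Mul(Mul(Rational(1, 8), Pow(2, Rational(1, 2))), Rational(-159, 32)), -731496) = Add(Mul(Rational(-159, 256), Pow(2, Rational(1, 2))), -731496) = Add(-731496, Mul(Rational(-159, 256), Pow(2, Rational(1, 2))))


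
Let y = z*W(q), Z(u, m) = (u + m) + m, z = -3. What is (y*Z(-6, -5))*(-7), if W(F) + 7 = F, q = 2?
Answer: 1680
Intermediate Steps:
W(F) = -7 + F
Z(u, m) = u + 2*m (Z(u, m) = (m + u) + m = u + 2*m)
y = 15 (y = -3*(-7 + 2) = -3*(-5) = 15)
(y*Z(-6, -5))*(-7) = (15*(-6 + 2*(-5)))*(-7) = (15*(-6 - 10))*(-7) = (15*(-16))*(-7) = -240*(-7) = 1680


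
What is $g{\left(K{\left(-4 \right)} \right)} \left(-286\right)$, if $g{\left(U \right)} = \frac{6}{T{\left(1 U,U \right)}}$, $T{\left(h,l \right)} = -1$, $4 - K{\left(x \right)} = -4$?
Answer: $1716$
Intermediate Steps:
$K{\left(x \right)} = 8$ ($K{\left(x \right)} = 4 - -4 = 4 + 4 = 8$)
$g{\left(U \right)} = -6$ ($g{\left(U \right)} = \frac{6}{-1} = 6 \left(-1\right) = -6$)
$g{\left(K{\left(-4 \right)} \right)} \left(-286\right) = \left(-6\right) \left(-286\right) = 1716$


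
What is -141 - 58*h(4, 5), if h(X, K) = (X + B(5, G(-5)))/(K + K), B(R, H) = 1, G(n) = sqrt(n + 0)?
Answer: -170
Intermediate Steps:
G(n) = sqrt(n)
h(X, K) = (1 + X)/(2*K) (h(X, K) = (X + 1)/(K + K) = (1 + X)/((2*K)) = (1 + X)*(1/(2*K)) = (1 + X)/(2*K))
-141 - 58*h(4, 5) = -141 - 29*(1 + 4)/5 = -141 - 29*5/5 = -141 - 58*1/2 = -141 - 29 = -170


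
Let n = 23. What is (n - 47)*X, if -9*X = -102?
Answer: -272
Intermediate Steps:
X = 34/3 (X = -⅑*(-102) = 34/3 ≈ 11.333)
(n - 47)*X = (23 - 47)*(34/3) = -24*34/3 = -272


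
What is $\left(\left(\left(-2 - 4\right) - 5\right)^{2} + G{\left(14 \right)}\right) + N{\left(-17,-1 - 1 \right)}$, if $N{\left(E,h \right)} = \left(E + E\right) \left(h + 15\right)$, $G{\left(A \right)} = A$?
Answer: $-307$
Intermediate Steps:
$N{\left(E,h \right)} = 2 E \left(15 + h\right)$
$\left(\left(\left(-2 - 4\right) - 5\right)^{2} + G{\left(14 \right)}\right) + N{\left(-17,-1 - 1 \right)} = \left(\left(\left(-2 - 4\right) - 5\right)^{2} + 14\right) + 2 \left(-17\right) \left(15 - 2\right) = \left(\left(-6 - 5\right)^{2} + 14\right) + 2 \left(-17\right) \left(15 - 2\right) = \left(\left(-11\right)^{2} + 14\right) + 2 \left(-17\right) 13 = \left(121 + 14\right) - 442 = 135 - 442 = -307$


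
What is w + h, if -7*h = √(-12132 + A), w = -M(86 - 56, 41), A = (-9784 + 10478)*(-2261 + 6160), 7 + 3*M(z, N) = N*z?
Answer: -1223/3 - √2693774/7 ≈ -642.13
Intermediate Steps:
M(z, N) = -7/3 + N*z/3 (M(z, N) = -7/3 + (N*z)/3 = -7/3 + N*z/3)
A = 2705906 (A = 694*3899 = 2705906)
w = -1223/3 (w = -(-7/3 + (⅓)*41*(86 - 56)) = -(-7/3 + (⅓)*41*30) = -(-7/3 + 410) = -1*1223/3 = -1223/3 ≈ -407.67)
h = -√2693774/7 (h = -√(-12132 + 2705906)/7 = -√2693774/7 ≈ -234.47)
w + h = -1223/3 - √2693774/7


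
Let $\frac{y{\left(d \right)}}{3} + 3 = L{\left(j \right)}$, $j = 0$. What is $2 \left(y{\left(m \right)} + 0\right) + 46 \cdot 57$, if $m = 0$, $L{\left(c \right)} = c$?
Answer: $2604$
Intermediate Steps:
$y{\left(d \right)} = -9$ ($y{\left(d \right)} = -9 + 3 \cdot 0 = -9 + 0 = -9$)
$2 \left(y{\left(m \right)} + 0\right) + 46 \cdot 57 = 2 \left(-9 + 0\right) + 46 \cdot 57 = 2 \left(-9\right) + 2622 = -18 + 2622 = 2604$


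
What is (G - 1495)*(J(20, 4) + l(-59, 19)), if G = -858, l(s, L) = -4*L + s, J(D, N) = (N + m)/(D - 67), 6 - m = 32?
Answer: 14878019/47 ≈ 3.1655e+5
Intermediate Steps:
m = -26 (m = 6 - 1*32 = 6 - 32 = -26)
J(D, N) = (-26 + N)/(-67 + D) (J(D, N) = (N - 26)/(D - 67) = (-26 + N)/(-67 + D))
l(s, L) = s - 4*L
(G - 1495)*(J(20, 4) + l(-59, 19)) = (-858 - 1495)*((-26 + 4)/(-67 + 20) + (-59 - 4*19)) = -2353*(-22/(-47) + (-59 - 76)) = -2353*(-1/47*(-22) - 135) = -2353*(22/47 - 135) = -2353*(-6323/47) = 14878019/47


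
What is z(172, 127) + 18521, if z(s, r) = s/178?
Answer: 1648455/89 ≈ 18522.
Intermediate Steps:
z(s, r) = s/178 (z(s, r) = s*(1/178) = s/178)
z(172, 127) + 18521 = (1/178)*172 + 18521 = 86/89 + 18521 = 1648455/89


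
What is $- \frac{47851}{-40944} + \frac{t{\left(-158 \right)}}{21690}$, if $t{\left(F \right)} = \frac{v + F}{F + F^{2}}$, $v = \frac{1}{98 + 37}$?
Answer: $\frac{289640789688277}{247832970526800} \approx 1.1687$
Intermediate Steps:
$v = \frac{1}{135} \approx 0.0074074$
$t{\left(F \right)} = \frac{\frac{1}{135} + F}{F + F^{2}}$
$- \frac{47851}{-40944} + \frac{t{\left(-158 \right)}}{21690} = - \frac{47851}{-40944} + \frac{\frac{1}{-158} \frac{1}{1 - 158} \left(\frac{1}{135} - 158\right)}{21690} = \left(-47851\right) \left(- \frac{1}{40944}\right) + \left(- \frac{1}{158}\right) \frac{1}{-157} \left(- \frac{21329}{135}\right) \frac{1}{21690} = \frac{47851}{40944} + \left(- \frac{1}{158}\right) \left(- \frac{1}{157}\right) \left(- \frac{21329}{135}\right) \frac{1}{21690} = \frac{47851}{40944} - \frac{21329}{72635688900} = \frac{289640789688277}{247832970526800}$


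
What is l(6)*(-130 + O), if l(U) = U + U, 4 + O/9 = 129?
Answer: 11940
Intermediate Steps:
O = 1125 (O = -36 + 9*129 = -36 + 1161 = 1125)
l(U) = 2*U
l(6)*(-130 + O) = (2*6)*(-130 + 1125) = 12*995 = 11940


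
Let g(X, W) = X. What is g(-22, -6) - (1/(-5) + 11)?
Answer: -164/5 ≈ -32.800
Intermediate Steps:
g(-22, -6) - (1/(-5) + 11) = -22 - (1/(-5) + 11) = -22 - (-1/5 + 11) = -22 - 1*54/5 = -22 - 54/5 = -164/5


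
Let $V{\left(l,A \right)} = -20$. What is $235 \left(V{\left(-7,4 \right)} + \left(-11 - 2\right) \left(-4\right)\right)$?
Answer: $7520$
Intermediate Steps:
$235 \left(V{\left(-7,4 \right)} + \left(-11 - 2\right) \left(-4\right)\right) = 235 \left(-20 + \left(-11 - 2\right) \left(-4\right)\right) = 235 \left(-20 - -52\right) = 235 \left(-20 + 52\right) = 235 \cdot 32 = 7520$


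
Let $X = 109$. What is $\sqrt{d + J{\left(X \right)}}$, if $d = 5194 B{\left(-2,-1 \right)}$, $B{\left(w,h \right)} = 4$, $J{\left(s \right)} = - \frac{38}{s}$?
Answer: $\frac{\sqrt{246835514}}{109} \approx 144.14$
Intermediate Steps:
$d = 20776$ ($d = 5194 \cdot 4 = 20776$)
$\sqrt{d + J{\left(X \right)}} = \sqrt{20776 - \frac{38}{109}} = \sqrt{\frac{2264546}{109}} = \frac{\sqrt{246835514}}{109}$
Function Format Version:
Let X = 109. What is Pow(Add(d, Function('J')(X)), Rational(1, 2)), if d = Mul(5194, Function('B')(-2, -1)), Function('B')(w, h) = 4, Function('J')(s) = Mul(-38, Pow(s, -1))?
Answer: Mul(Rational(1, 109), Pow(246835514, Rational(1, 2))) ≈ 144.14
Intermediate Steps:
d = 20776 (d = Mul(5194, 4) = 20776)
Pow(Add(d, Function('J')(X)), Rational(1, 2)) = Pow(Add(20776, Mul(-38, Pow(109, -1))), Rational(1, 2)) = Pow(Add(20776, Mul(-38, Rational(1, 109))), Rational(1, 2)) = Pow(Add(20776, Rational(-38, 109)), Rational(1, 2)) = Pow(Rational(2264546, 109), Rational(1, 2)) = Mul(Rational(1, 109), Pow(246835514, Rational(1, 2)))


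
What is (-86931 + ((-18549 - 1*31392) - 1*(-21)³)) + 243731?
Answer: 116120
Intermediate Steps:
(-86931 + ((-18549 - 1*31392) - 1*(-21)³)) + 243731 = (-86931 + ((-18549 - 31392) - 1*(-9261))) + 243731 = (-86931 + (-49941 + 9261)) + 243731 = (-86931 - 40680) + 243731 = -127611 + 243731 = 116120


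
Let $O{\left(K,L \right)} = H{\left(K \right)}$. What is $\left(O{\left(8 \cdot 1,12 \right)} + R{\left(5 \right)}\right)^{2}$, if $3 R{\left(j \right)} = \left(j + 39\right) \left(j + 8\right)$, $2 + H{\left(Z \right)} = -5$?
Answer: $\frac{303601}{9} \approx 33733.0$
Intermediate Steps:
$H{\left(Z \right)} = -7$ ($H{\left(Z \right)} = -2 - 5 = -7$)
$R{\left(j \right)} = \frac{\left(8 + j\right) \left(39 + j\right)}{3}$ ($R{\left(j \right)} = \frac{\left(j + 39\right) \left(j + 8\right)}{3} = \frac{\left(39 + j\right) \left(8 + j\right)}{3} = \frac{\left(8 + j\right) \left(39 + j\right)}{3}$)
$O{\left(K,L \right)} = -7$
$\left(O{\left(8 \cdot 1,12 \right)} + R{\left(5 \right)}\right)^{2} = \left(-7 + \left(104 + \frac{5^{2}}{3} + \frac{47}{3} \cdot 5\right)\right)^{2} = \left(-7 + \left(104 + \frac{1}{3} \cdot 25 + \frac{235}{3}\right)\right)^{2} = \left(-7 + \left(104 + \frac{25}{3} + \frac{235}{3}\right)\right)^{2} = \left(-7 + \frac{572}{3}\right)^{2} = \left(\frac{551}{3}\right)^{2} = \frac{303601}{9}$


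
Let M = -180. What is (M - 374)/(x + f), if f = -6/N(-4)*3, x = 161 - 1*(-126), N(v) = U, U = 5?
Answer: -2770/1417 ≈ -1.9548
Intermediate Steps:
N(v) = 5
x = 287 (x = 161 + 126 = 287)
f = -18/5 (f = -6/5*3 = -18/5 ≈ -3.6000)
(M - 374)/(x + f) = (-180 - 374)/(287 - 18/5) = -554/1417/5 = -554*5/1417 = -2770/1417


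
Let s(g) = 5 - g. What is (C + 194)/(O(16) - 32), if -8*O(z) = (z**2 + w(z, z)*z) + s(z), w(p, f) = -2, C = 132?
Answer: -2608/469 ≈ -5.5608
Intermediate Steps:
O(z) = -5/8 - z**2/8 + 3*z/8 (O(z) = -((z**2 - 2*z) + (5 - z))/8 = -(5 + z**2 - 3*z)/8 = -5/8 - z**2/8 + 3*z/8)
(C + 194)/(O(16) - 32) = (132 + 194)/((-5/8 - 1/8*16**2 + (3/8)*16) - 32) = 326/((-5/8 - 1/8*256 + 6) - 32) = 326/((-5/8 - 32 + 6) - 32) = 326/(-213/8 - 32) = 326/(-469/8) = 326*(-8/469) = -2608/469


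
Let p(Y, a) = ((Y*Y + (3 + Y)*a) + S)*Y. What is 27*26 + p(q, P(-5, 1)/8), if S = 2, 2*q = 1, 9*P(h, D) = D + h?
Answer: 25309/36 ≈ 703.03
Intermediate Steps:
P(h, D) = D/9 + h/9 (P(h, D) = (D + h)/9 = D/9 + h/9)
q = 1/2 (q = (1/2)*1 = 1/2 ≈ 0.50000)
p(Y, a) = Y*(2 + Y**2 + a*(3 + Y)) (p(Y, a) = ((Y*Y + (3 + Y)*a) + 2)*Y = ((Y**2 + a*(3 + Y)) + 2)*Y = (2 + Y**2 + a*(3 + Y))*Y = Y*(2 + Y**2 + a*(3 + Y)))
27*26 + p(q, P(-5, 1)/8) = 27*26 + (2 + (1/2)**2 + 3*(((1/9)*1 + (1/9)*(-5))/8) + (((1/9)*1 + (1/9)*(-5))/8)/2)/2 = 702 + (2 + 1/4 + 3*((1/9 - 5/9)*(1/8)) + ((1/9 - 5/9)*(1/8))/2)/2 = 702 + (2 + 1/4 + 3*(-4/9*1/8) + (-4/9*1/8)/2)/2 = 702 + (2 + 1/4 + 3*(-1/18) + (1/2)*(-1/18))/2 = 702 + (2 + 1/4 - 1/6 - 1/36)/2 = 702 + (1/2)*(37/18) = 702 + 37/36 = 25309/36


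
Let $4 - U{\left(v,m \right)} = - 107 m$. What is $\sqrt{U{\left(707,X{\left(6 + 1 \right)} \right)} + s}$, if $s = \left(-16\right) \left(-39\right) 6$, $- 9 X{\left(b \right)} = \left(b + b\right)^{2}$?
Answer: $\frac{2 \sqrt{3190}}{3} \approx 37.653$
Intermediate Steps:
$X{\left(b \right)} = - \frac{4 b^{2}}{9}$ ($X{\left(b \right)} = - \frac{\left(b + b\right)^{2}}{9} = - \frac{\left(2 b\right)^{2}}{9} = - \frac{4 b^{2}}{9}$)
$s = 3744$ ($s = 624 \cdot 6 = 3744$)
$U{\left(v,m \right)} = 4 + 107 m$ ($U{\left(v,m \right)} = 4 - - 107 m = 4 + 107 m$)
$\sqrt{U{\left(707,X{\left(6 + 1 \right)} \right)} + s} = \sqrt{\left(4 + 107 \left(- \frac{4 \left(6 + 1\right)^{2}}{9}\right)\right) + 3744} = \sqrt{\left(4 + 107 \left(- \frac{4 \cdot 7^{2}}{9}\right)\right) + 3744} = \sqrt{\left(4 + 107 \left(\left(- \frac{4}{9}\right) 49\right)\right) + 3744} = \sqrt{\left(4 + 107 \left(- \frac{196}{9}\right)\right) + 3744} = \sqrt{\left(4 - \frac{20972}{9}\right) + 3744} = \sqrt{- \frac{20936}{9} + 3744} = \sqrt{\frac{12760}{9}} = \frac{2 \sqrt{3190}}{3}$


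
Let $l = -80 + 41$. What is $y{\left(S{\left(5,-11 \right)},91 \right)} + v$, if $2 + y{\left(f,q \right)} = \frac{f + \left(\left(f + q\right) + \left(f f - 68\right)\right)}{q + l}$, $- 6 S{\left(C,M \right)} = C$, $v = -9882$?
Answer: $- \frac{1423235}{144} \approx -9883.6$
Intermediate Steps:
$S{\left(C,M \right)} = - \frac{C}{6}$
$l = -39$
$y{\left(f,q \right)} = -2 + \frac{-68 + q + f^{2} + 2 f}{-39 + q}$ ($y{\left(f,q \right)} = -2 + \frac{f + \left(\left(f + q\right) + \left(f f - 68\right)\right)}{q - 39} = -2 + \frac{f + \left(\left(f + q\right) + \left(f^{2} - 68\right)\right)}{-39 + q} = -2 + \frac{f + \left(\left(f + q\right) + \left(-68 + f^{2}\right)\right)}{-39 + q} = -2 + \frac{f + \left(-68 + f + q + f^{2}\right)}{-39 + q} = -2 + \frac{-68 + q + f^{2} + 2 f}{-39 + q}$)
$y{\left(S{\left(5,-11 \right)},91 \right)} + v = \frac{10 + \left(\left(- \frac{1}{6}\right) 5\right)^{2} - 91 + 2 \left(\left(- \frac{1}{6}\right) 5\right)}{-39 + 91} - 9882 = \frac{10 + \left(- \frac{5}{6}\right)^{2} - 91 + 2 \left(- \frac{5}{6}\right)}{52} - 9882 = \frac{10 + \frac{25}{36} - 91 - \frac{5}{3}}{52} - 9882 = \frac{1}{52} \left(- \frac{2951}{36}\right) - 9882 = - \frac{227}{144} - 9882 = - \frac{1423235}{144}$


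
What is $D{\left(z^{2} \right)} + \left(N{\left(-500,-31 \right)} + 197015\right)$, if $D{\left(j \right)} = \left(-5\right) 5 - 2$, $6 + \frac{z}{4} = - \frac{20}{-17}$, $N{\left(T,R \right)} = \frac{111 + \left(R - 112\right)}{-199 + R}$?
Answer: $\frac{22653636}{115} \approx 1.9699 \cdot 10^{5}$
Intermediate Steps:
$N{\left(T,R \right)} = \frac{-1 + R}{-199 + R}$ ($N{\left(T,R \right)} = \frac{111 + \left(-112 + R\right)}{-199 + R} = \frac{-1 + R}{-199 + R}$)
$z = - \frac{328}{17}$ ($z = -24 + 4 \left(- \frac{20}{-17}\right) = -24 + 4 \left(\left(-20\right) \left(- \frac{1}{17}\right)\right) = -24 + 4 \cdot \frac{20}{17} = -24 + \frac{80}{17} = - \frac{328}{17} \approx -19.294$)
$D{\left(j \right)} = -27$ ($D{\left(j \right)} = -25 - 2 = -27$)
$D{\left(z^{2} \right)} + \left(N{\left(-500,-31 \right)} + 197015\right) = -27 + \left(\frac{-1 - 31}{-199 - 31} + 197015\right) = -27 + \left(\frac{1}{-230} \left(-32\right) + 197015\right) = -27 + \left(\left(- \frac{1}{230}\right) \left(-32\right) + 197015\right) = -27 + \left(\frac{16}{115} + 197015\right) = -27 + \frac{22656741}{115} = \frac{22653636}{115}$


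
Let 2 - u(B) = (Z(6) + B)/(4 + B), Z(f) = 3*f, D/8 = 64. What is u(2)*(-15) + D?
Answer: 532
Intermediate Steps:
D = 512 (D = 8*64 = 512)
u(B) = 2 - (18 + B)/(4 + B) (u(B) = 2 - (3*6 + B)/(4 + B) = 2 - (18 + B)/(4 + B))
u(2)*(-15) + D = ((-10 + 2)/(4 + 2))*(-15) + 512 = (-8/6)*(-15) + 512 = ((1/6)*(-8))*(-15) + 512 = -4/3*(-15) + 512 = 20 + 512 = 532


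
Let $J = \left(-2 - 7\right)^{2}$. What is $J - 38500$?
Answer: $-38419$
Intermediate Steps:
$J = 81$ ($J = \left(-9\right)^{2} = 81$)
$J - 38500 = 81 - 38500 = -38419$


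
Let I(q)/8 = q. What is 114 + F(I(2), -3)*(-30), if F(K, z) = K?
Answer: -366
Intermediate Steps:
I(q) = 8*q
114 + F(I(2), -3)*(-30) = 114 + (8*2)*(-30) = 114 + 16*(-30) = 114 - 480 = -366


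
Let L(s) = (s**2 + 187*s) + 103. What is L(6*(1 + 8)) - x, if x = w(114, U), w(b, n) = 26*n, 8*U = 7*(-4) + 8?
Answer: 13182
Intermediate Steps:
U = -5/2 (U = (7*(-4) + 8)/8 = (-28 + 8)/8 = (1/8)*(-20) = -5/2 ≈ -2.5000)
x = -65 (x = 26*(-5/2) = -65)
L(s) = 103 + s**2 + 187*s
L(6*(1 + 8)) - x = (103 + (6*(1 + 8))**2 + 187*(6*(1 + 8))) - 1*(-65) = (103 + (6*9)**2 + 187*(6*9)) + 65 = (103 + 54**2 + 187*54) + 65 = (103 + 2916 + 10098) + 65 = 13117 + 65 = 13182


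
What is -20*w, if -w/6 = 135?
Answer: 16200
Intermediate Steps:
w = -810 (w = -6*135 = -810)
-20*w = -20*(-810) = 16200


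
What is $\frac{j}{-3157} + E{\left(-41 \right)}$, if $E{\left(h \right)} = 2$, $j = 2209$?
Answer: $\frac{4105}{3157} \approx 1.3003$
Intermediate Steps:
$\frac{j}{-3157} + E{\left(-41 \right)} = \frac{2209}{-3157} + 2 = 2209 \left(- \frac{1}{3157}\right) + 2 = - \frac{2209}{3157} + 2 = \frac{4105}{3157}$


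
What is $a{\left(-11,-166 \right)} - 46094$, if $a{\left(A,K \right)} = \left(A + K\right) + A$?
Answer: $-46282$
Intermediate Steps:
$a{\left(A,K \right)} = K + 2 A$
$a{\left(-11,-166 \right)} - 46094 = \left(-166 + 2 \left(-11\right)\right) - 46094 = \left(-166 - 22\right) - 46094 = -188 - 46094 = -46282$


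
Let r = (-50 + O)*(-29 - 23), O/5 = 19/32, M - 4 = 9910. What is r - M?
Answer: -59747/8 ≈ -7468.4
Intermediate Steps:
M = 9914 (M = 4 + 9910 = 9914)
O = 95/32 (O = 5*(19/32) = 95/32 ≈ 2.9688)
r = 19565/8 (r = (-50 + 95/32)*(-29 - 23) = -1505/32*(-52) = 19565/8 ≈ 2445.6)
r - M = 19565/8 - 1*9914 = 19565/8 - 9914 = -59747/8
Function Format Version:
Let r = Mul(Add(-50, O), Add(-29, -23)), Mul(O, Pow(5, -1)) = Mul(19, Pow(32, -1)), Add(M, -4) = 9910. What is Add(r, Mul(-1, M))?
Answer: Rational(-59747, 8) ≈ -7468.4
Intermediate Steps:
M = 9914 (M = Add(4, 9910) = 9914)
O = Rational(95, 32) (O = Mul(5, Mul(19, Pow(32, -1))) = Mul(5, Mul(19, Rational(1, 32))) = Mul(5, Rational(19, 32)) = Rational(95, 32) ≈ 2.9688)
r = Rational(19565, 8) (r = Mul(Add(-50, Rational(95, 32)), Add(-29, -23)) = Mul(Rational(-1505, 32), -52) = Rational(19565, 8) ≈ 2445.6)
Add(r, Mul(-1, M)) = Add(Rational(19565, 8), Mul(-1, 9914)) = Add(Rational(19565, 8), -9914) = Rational(-59747, 8)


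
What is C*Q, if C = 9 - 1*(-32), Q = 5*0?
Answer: 0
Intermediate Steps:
Q = 0
C = 41 (C = 9 + 32 = 41)
C*Q = 41*0 = 0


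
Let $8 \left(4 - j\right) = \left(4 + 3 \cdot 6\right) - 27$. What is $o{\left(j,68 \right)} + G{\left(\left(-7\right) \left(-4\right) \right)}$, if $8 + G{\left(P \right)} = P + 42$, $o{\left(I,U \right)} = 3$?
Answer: $65$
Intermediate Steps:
$j = \frac{37}{8}$ ($j = 4 - \frac{\left(4 + 3 \cdot 6\right) - 27}{8} = 4 - \frac{\left(4 + 18\right) - 27}{8} = 4 - \frac{22 - 27}{8} = 4 - - \frac{5}{8} = 4 + \frac{5}{8} = \frac{37}{8} \approx 4.625$)
$G{\left(P \right)} = 34 + P$ ($G{\left(P \right)} = -8 + \left(P + 42\right) = -8 + \left(42 + P\right) = 34 + P$)
$o{\left(j,68 \right)} + G{\left(\left(-7\right) \left(-4\right) \right)} = 3 + \left(34 - -28\right) = 3 + \left(34 + 28\right) = 3 + 62 = 65$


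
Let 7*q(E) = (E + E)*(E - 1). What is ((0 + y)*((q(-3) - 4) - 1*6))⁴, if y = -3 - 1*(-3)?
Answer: 0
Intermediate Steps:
q(E) = 2*E*(-1 + E)/7 (q(E) = ((E + E)*(E - 1))/7 = ((2*E)*(-1 + E))/7 = (2*E*(-1 + E))/7 = 2*E*(-1 + E)/7)
y = 0 (y = -3 + 3 = 0)
((0 + y)*((q(-3) - 4) - 1*6))⁴ = ((0 + 0)*(((2/7)*(-3)*(-1 - 3) - 4) - 1*6))⁴ = (0*(((2/7)*(-3)*(-4) - 4) - 6))⁴ = (0*((24/7 - 4) - 6))⁴ = (0*(-4/7 - 6))⁴ = (0*(-46/7))⁴ = 0⁴ = 0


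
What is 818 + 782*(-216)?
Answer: -168094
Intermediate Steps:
818 + 782*(-216) = 818 - 168912 = -168094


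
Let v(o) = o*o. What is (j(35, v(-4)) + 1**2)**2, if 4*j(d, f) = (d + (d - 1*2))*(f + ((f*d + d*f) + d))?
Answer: 396328464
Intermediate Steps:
v(o) = o**2
j(d, f) = (-2 + 2*d)*(d + f + 2*d*f)/4 (j(d, f) = ((d + (d - 1*2))*(f + ((f*d + d*f) + d)))/4 = ((d + (d - 2))*(f + ((d*f + d*f) + d)))/4 = ((d + (-2 + d))*(f + (2*d*f + d)))/4 = ((-2 + 2*d)*(f + (d + 2*d*f)))/4 = ((-2 + 2*d)*(d + f + 2*d*f))/4 = (-2 + 2*d)*(d + f + 2*d*f)/4)
(j(35, v(-4)) + 1**2)**2 = (((1/2)*35**2 - 1/2*35 - 1/2*(-4)**2 + (-4)**2*35**2 - 1/2*35*(-4)**2) + 1**2)**2 = (((1/2)*1225 - 35/2 - 1/2*16 + 16*1225 - 1/2*35*16) + 1)**2 = ((1225/2 - 35/2 - 8 + 19600 - 280) + 1)**2 = (19907 + 1)**2 = 19908**2 = 396328464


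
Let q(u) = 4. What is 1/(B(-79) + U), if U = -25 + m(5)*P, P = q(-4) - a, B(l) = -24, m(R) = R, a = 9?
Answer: -1/74 ≈ -0.013514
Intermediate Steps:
P = -5 (P = 4 - 1*9 = 4 - 9 = -5)
U = -50 (U = -25 + 5*(-5) = -25 - 25 = -50)
1/(B(-79) + U) = 1/(-24 - 50) = 1/(-74) = -1/74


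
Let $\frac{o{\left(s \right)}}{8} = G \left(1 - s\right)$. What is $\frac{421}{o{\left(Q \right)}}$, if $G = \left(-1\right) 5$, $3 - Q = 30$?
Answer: $- \frac{421}{1120} \approx -0.37589$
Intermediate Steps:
$Q = -27$ ($Q = 3 - 30 = -27$)
$G = -5$
$o{\left(s \right)} = -40 + 40 s$ ($o{\left(s \right)} = 8 \left(- 5 \left(1 - s\right)\right) = 8 \left(-5 + 5 s\right) = -40 + 40 s$)
$\frac{421}{o{\left(Q \right)}} = \frac{421}{-40 + 40 \left(-27\right)} = \frac{421}{-40 - 1080} = \frac{421}{-1120} = 421 \left(- \frac{1}{1120}\right) = - \frac{421}{1120}$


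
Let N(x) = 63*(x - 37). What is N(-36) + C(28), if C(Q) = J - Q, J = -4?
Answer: -4631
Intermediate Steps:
N(x) = -2331 + 63*x (N(x) = 63*(-37 + x) = -2331 + 63*x)
C(Q) = -4 - Q
N(-36) + C(28) = (-2331 + 63*(-36)) + (-4 - 1*28) = (-2331 - 2268) + (-4 - 28) = -4599 - 32 = -4631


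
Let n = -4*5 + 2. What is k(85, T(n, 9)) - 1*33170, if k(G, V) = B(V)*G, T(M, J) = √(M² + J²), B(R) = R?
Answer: -33170 + 765*√5 ≈ -31459.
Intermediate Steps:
n = -18 (n = -20 + 2 = -18)
T(M, J) = √(J² + M²)
k(G, V) = G*V (k(G, V) = V*G = G*V)
k(85, T(n, 9)) - 1*33170 = 85*√(9² + (-18)²) - 1*33170 = 85*√(81 + 324) - 33170 = 85*√405 - 33170 = 85*(9*√5) - 33170 = 765*√5 - 33170 = -33170 + 765*√5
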